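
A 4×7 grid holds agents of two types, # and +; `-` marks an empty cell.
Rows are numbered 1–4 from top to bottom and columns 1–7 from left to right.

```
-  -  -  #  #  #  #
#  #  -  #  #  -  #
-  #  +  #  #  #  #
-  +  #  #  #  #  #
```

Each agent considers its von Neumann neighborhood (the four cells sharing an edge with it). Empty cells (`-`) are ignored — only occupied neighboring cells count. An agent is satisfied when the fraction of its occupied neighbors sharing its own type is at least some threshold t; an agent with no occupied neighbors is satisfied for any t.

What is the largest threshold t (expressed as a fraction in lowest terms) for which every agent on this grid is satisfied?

Row 1: (1,4)# 2/2 · (1,5)# 3/3 · (1,6)# 2/2 · (1,7)# 2/2
Row 2: (2,1)# 1/1 · (2,2)# 2/2 · (2,4)# 3/3 · (2,5)# 3/3 · (2,7)# 2/2
Row 3: (3,2)# 1/3 · (3,3)+ 0/3 · (3,4)# 3/4 · (3,5)# 4/4 · (3,6)# 3/3 · (3,7)# 3/3
Row 4: (4,2)+ 0/2 · (4,3)# 1/3 · (4,4)# 3/3 · (4,5)# 3/3 · (4,6)# 3/3 · (4,7)# 2/2
The smallest same-type fraction is 0/3 at (3,3), which reduces to 0/1. Any threshold above that leaves this agent unsatisfied.

0/1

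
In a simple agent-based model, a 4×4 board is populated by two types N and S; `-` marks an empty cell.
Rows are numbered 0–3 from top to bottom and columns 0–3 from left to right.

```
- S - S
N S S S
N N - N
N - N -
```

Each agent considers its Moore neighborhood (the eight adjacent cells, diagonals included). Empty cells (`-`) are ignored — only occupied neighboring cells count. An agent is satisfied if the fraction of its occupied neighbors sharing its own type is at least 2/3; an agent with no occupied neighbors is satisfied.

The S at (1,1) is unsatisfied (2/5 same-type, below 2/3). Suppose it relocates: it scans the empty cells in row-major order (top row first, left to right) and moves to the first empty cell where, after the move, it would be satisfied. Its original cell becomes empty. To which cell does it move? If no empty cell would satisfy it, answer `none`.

Vacating (1,1). Empty cells in order:
  (0,0): 1/2 same-type → still unsatisfied.
  (0,2): 4/4 same-type → satisfied — stop here.

(0,2)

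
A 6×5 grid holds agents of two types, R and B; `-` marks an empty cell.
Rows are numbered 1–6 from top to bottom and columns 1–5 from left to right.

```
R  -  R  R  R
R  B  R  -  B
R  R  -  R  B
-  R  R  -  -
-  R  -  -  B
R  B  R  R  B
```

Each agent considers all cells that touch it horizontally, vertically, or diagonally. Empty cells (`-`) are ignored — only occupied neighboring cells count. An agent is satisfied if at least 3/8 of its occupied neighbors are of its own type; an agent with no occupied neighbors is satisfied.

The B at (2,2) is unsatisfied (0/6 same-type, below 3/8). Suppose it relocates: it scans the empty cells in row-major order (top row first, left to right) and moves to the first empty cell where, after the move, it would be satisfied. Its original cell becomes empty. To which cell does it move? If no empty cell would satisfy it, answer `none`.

Vacating (2,2). Empty cells in order:
  (1,2): 0/4 same-type → still unsatisfied.
  (2,4): 2/7 same-type → still unsatisfied.
  (3,3): 0/5 same-type → still unsatisfied.
  (4,1): 0/4 same-type → still unsatisfied.
  (4,4): 2/4 same-type → satisfied — stop here.

(4,4)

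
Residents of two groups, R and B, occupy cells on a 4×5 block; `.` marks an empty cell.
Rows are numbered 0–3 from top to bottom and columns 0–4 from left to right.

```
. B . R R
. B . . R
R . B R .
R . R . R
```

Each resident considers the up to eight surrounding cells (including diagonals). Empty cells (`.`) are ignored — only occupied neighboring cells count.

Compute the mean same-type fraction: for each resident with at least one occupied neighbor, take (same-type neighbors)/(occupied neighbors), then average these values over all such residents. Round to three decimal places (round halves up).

Row 0: (0,1)B 1/1 · (0,3)R 2/2 · (0,4)R 2/2
Row 1: (1,1)B 2/3 · (1,4)R 3/3
Row 2: (2,0)R 1/2 · (2,2)B 1/3 · (2,3)R 3/4
Row 3: (3,0)R 1/1 · (3,2)R 1/2 · (3,4)R 1/1
Sum over 11 residents: 1/1 + 2/2 + 2/2 + 2/3 + 3/3 + 1/2 + 1/3 + 3/4 + 1/1 + 1/2 + 1/1 = 35/4; mean = 35/4 ÷ 11 = 35/44 = 0.795454… → 0.795.

0.795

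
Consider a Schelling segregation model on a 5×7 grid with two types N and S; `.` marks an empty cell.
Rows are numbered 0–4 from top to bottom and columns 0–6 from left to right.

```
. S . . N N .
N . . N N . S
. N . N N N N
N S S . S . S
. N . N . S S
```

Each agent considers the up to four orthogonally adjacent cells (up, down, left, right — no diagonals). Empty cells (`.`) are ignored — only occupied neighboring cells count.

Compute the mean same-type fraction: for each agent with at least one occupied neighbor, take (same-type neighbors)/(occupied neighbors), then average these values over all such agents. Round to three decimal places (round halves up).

0.602

(0,1)S — no occupied neighbors
(0,4)N 2/2
(0,5)N 1/1
(1,0)N — no occupied neighbors
(1,3)N 2/2
(1,4)N 3/3
(1,6)S 0/1
(2,1)N 0/1
(2,3)N 2/2
(2,4)N 3/4
(2,5)N 2/2
(2,6)N 1/3
(3,0)N 0/1
(3,1)S 1/4
(3,2)S 1/1
(3,4)S 0/1
(3,6)S 1/2
(4,1)N 0/1
(4,3)N — no occupied neighbors
(4,5)S 1/1
(4,6)S 2/2
Sum over 18 agents: 2/2 + 1/1 + 2/2 + 3/3 + 0/1 + 0/1 + 2/2 + 3/4 + 2/2 + 1/3 + 0/1 + 1/4 + 1/1 + 0/1 + 1/2 + 0/1 + 1/1 + 2/2 = 65/6; mean = 65/6 ÷ 18 = 65/108 = 0.601851… → 0.602.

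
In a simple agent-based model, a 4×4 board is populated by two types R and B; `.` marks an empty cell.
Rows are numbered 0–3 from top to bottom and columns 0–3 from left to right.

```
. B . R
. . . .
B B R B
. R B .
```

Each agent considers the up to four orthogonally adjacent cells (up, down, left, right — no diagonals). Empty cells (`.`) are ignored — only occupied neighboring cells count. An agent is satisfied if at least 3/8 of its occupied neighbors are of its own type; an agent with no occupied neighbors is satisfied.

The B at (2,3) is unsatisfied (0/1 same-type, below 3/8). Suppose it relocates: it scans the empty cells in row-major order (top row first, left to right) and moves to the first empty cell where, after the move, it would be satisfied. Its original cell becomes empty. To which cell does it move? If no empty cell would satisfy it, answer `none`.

Vacating (2,3). Empty cells in order:
  (0,0): 1/1 same-type → satisfied — stop here.

(0,0)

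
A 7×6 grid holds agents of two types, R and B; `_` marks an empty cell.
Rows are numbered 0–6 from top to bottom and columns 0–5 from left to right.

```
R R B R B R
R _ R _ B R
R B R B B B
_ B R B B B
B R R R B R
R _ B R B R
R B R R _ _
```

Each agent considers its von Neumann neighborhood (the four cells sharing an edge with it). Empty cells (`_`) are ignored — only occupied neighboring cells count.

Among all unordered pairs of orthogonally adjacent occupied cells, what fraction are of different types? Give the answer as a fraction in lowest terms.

1/2

Scan each occupied cell's neighbors to the right and below so each pair is counted once.
From row 0: 5 unlike of 9 pairs (running 5/9).
From row 1: 2 unlike of 5 pairs (running 7/14).
From row 2: 3 unlike of 10 pairs (running 10/24).
From row 3: 5 unlike of 9 pairs (running 15/33).
From row 4: 5 unlike of 10 pairs (running 20/43).
From row 5: 4 unlike of 6 pairs (running 24/49).
From row 6: 2 unlike of 3 pairs (running 26/52).
Total adjacent occupied pairs: 52; unlike-type pairs: 26.
26/52 reduces to 1/2.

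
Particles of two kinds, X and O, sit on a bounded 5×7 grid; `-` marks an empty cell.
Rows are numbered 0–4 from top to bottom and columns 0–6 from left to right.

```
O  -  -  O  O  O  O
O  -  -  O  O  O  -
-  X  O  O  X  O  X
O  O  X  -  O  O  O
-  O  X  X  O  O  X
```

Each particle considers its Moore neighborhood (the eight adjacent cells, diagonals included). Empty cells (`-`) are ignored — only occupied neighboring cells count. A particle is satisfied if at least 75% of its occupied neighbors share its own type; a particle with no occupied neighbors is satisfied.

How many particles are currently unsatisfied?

18

Row 0: (0,0)O 1/1 ✓ · (0,3)O 3/3 ✓ · (0,4)O 5/5 ✓ · (0,5)O 4/4 ✓ · (0,6)O 2/2 ✓
Row 1: (1,0)O 1/2 ✗ · (1,3)O 5/6 ✓ · (1,4)O 7/8 ✓ · (1,5)O 5/7 ✗
Row 2: (2,1)X 1/5 ✗ · (2,2)O 3/5 ✗ · (2,3)O 4/6 ✗ · (2,4)X 0/7 ✗ · (2,5)O 5/7 ✗ · (2,6)X 0/4 ✗
Row 3: (3,0)O 2/3 ✗ · (3,1)O 3/6 ✗ · (3,2)X 3/7 ✗ · (3,4)O 5/7 ✗ · (3,5)O 5/8 ✗ · (3,6)O 3/5 ✗
Row 4: (4,1)O 2/4 ✗ · (4,2)X 2/4 ✗ · (4,3)X 2/4 ✗ · (4,4)O 3/4 ✓ · (4,5)O 4/5 ✓ · (4,6)X 0/3 ✗
Unsatisfied: (1,0), (1,5), (2,1), (2,2), (2,3), (2,4), (2,5), (2,6), (3,0), (3,1), (3,2), (3,4), (3,5), (3,6), (4,1), (4,2), (4,3), (4,6) — 18 in total.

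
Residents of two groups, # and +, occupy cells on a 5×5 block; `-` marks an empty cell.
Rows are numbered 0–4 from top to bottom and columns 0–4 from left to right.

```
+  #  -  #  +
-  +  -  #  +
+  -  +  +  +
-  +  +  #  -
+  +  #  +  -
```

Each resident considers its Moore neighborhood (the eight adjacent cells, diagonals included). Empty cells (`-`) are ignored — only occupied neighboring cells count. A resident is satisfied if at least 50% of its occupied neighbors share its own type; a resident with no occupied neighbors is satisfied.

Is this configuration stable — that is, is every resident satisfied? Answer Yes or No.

Row 0: (0,0)+ 1/2 ok · (0,1)# 0/2 unhappy · (0,3)# 1/3 unhappy · (0,4)+ 1/3 unhappy
Row 1: (1,1)+ 3/4 ok · (1,3)# 1/6 unhappy · (1,4)+ 3/5 ok
Row 2: (2,0)+ 2/2 ok · (2,2)+ 4/6 ok · (2,3)+ 4/6 ok · (2,4)+ 2/4 ok
Row 3: (3,1)+ 5/6 ok · (3,2)+ 5/7 ok · (3,3)# 1/6 unhappy
Row 4: (4,0)+ 2/2 ok · (4,1)+ 3/4 ok · (4,2)# 1/5 unhappy · (4,3)+ 1/3 unhappy
For instance (0,1) has only 0/2 same-type neighbors, below 1/2.

No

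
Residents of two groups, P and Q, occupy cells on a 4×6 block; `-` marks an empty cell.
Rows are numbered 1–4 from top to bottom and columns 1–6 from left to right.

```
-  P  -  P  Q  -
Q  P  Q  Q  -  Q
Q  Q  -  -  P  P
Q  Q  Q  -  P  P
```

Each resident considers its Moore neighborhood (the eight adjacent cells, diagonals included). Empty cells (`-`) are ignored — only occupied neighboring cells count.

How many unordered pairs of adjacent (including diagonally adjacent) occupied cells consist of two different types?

12

Scan each occupied cell's neighbors to the right and below (and the two forward diagonals) so each pair is counted once.
From row 1: 5 unlike of 8 pairs (running 5/8).
From row 2: 7 unlike of 11 pairs (running 12/19).
From row 3: 0 unlike of 11 pairs (running 12/30).
From row 4: 0 unlike of 3 pairs (running 12/33).
Total adjacent occupied pairs: 33; unlike-type pairs: 12.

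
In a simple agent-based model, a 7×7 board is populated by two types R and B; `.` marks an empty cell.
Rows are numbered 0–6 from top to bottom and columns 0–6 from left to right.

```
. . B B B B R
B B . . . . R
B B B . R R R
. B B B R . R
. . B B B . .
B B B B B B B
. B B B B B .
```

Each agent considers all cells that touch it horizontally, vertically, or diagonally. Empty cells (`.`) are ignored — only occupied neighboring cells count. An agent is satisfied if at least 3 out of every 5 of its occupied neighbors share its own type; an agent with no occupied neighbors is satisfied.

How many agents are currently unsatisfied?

(0,2)B 2/2 ok
(0,3)B 2/2 ok
(0,4)B 2/2 ok
(0,5)B 1/3 unhappy
(0,6)R 1/2 unhappy
(1,0)B 3/3 ok
(1,1)B 5/5 ok
(1,6)R 3/4 ok
(2,0)B 4/4 ok
(2,1)B 6/6 ok
(2,2)B 5/5 ok
(2,4)R 2/3 ok
(2,5)R 5/5 ok
(2,6)R 3/3 ok
(3,1)B 5/5 ok
(3,2)B 6/6 ok
(3,3)B 5/7 ok
(3,4)R 2/5 unhappy
(3,6)R 2/2 ok
(4,2)B 7/7 ok
(4,3)B 7/8 ok
(4,4)B 5/6 ok
(5,0)B 2/2 ok
(5,1)B 5/5 ok
(5,2)B 7/7 ok
(5,3)B 8/8 ok
(5,4)B 7/7 ok
(5,5)B 5/5 ok
(5,6)B 2/2 ok
(6,1)B 4/4 ok
(6,2)B 5/5 ok
(6,3)B 5/5 ok
(6,4)B 5/5 ok
(6,5)B 4/4 ok
Unsatisfied: (0,5), (0,6), (3,4) — 3 in total.

3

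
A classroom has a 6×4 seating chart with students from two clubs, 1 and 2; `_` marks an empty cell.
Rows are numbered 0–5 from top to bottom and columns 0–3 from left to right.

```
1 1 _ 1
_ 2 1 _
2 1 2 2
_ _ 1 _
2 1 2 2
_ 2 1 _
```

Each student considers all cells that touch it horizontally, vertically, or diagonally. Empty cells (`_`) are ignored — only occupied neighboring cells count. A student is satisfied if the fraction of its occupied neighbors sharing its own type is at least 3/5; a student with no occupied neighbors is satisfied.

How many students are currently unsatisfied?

14

(0,0)1 1/2 unhappy
(0,1)1 2/3 ok
(0,3)1 1/1 ok
(1,1)2 2/6 unhappy
(1,2)1 3/6 unhappy
(2,0)2 1/2 unhappy
(2,1)1 2/5 unhappy
(2,2)2 2/5 unhappy
(2,3)2 1/3 unhappy
(3,2)1 2/6 unhappy
(4,0)2 1/2 unhappy
(4,1)1 2/5 unhappy
(4,2)2 2/5 unhappy
(4,3)2 1/3 unhappy
(5,1)2 2/4 unhappy
(5,2)1 1/4 unhappy
Unsatisfied: (0,0), (1,1), (1,2), (2,0), (2,1), (2,2), (2,3), (3,2), (4,0), (4,1), (4,2), (4,3), (5,1), (5,2) — 14 in total.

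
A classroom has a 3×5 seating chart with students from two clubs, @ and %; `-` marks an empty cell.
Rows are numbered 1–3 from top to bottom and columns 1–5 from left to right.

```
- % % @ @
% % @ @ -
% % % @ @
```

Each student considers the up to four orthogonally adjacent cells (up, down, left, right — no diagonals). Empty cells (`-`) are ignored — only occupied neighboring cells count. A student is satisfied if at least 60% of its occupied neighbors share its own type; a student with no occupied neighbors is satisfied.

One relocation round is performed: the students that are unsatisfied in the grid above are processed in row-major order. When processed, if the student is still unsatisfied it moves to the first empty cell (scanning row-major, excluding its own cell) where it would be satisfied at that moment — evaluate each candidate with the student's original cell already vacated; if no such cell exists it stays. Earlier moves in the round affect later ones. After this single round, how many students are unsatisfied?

1

Initially unsatisfied (in order): (1,3), (2,3), (3,3).
  (1,3) → (1,1).
  (2,3) → (2,5).
  (3,3): no empty cell satisfies it; stays.
Resulting grid:
% % - @ @
% % - @ @
% % % @ @
Unsatisfied now: (3,3).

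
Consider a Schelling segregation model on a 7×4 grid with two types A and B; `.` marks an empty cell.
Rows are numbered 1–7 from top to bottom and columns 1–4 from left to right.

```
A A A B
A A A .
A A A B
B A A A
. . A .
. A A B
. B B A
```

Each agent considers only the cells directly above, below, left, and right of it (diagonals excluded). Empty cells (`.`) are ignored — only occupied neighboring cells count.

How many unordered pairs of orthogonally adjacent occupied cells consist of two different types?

Scan each occupied cell's neighbors to the right and below so each pair is counted once.
Row 1: A(1,1)–A(1,2)= A(1,1)–A(2,1)= A(1,2)–A(1,3)= A(1,2)–A(2,2)= A(1,3)–B(1,4)≠ A(1,3)–A(2,3)=  → 1/6 unlike.
Row 2: A(2,1)–A(2,2)= A(2,1)–A(3,1)= A(2,2)–A(2,3)= A(2,2)–A(3,2)= A(2,3)–A(3,3)=  → 0/5 unlike.
Row 3: A(3,1)–A(3,2)= A(3,1)–B(4,1)≠ A(3,2)–A(3,3)= A(3,2)–A(4,2)= A(3,3)–B(3,4)≠ A(3,3)–A(4,3)= B(3,4)–A(4,4)≠  → 3/7 unlike.
Row 4: B(4,1)–A(4,2)≠ A(4,2)–A(4,3)= A(4,3)–A(4,4)= A(4,3)–A(5,3)=  → 1/4 unlike.
Row 5: A(5,3)–A(6,3)=  → 0/1 unlike.
Row 6: A(6,2)–A(6,3)= A(6,2)–B(7,2)≠ A(6,3)–B(6,4)≠ A(6,3)–B(7,3)≠ B(6,4)–A(7,4)≠  → 4/5 unlike.
Row 7: B(7,2)–B(7,3)= B(7,3)–A(7,4)≠  → 1/2 unlike.
Total adjacent occupied pairs: 30; unlike-type pairs: 10.

10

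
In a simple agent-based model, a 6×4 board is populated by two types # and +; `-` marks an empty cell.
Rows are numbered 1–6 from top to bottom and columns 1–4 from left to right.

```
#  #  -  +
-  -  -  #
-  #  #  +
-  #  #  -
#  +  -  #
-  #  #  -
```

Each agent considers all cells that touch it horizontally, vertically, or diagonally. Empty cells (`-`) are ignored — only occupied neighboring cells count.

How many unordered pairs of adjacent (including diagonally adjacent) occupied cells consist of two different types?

9

Scan each occupied cell's neighbors to the right and below (and the two forward diagonals) so each pair is counted once.
From row 1: 1 unlike of 2 pairs (running 1/2).
From row 2: 1 unlike of 2 pairs (running 2/4).
From row 3: 2 unlike of 7 pairs (running 4/11).
From row 4: 2 unlike of 5 pairs (running 6/16).
From row 5: 3 unlike of 5 pairs (running 9/21).
From row 6: 0 unlike of 1 pairs (running 9/22).
Total adjacent occupied pairs: 22; unlike-type pairs: 9.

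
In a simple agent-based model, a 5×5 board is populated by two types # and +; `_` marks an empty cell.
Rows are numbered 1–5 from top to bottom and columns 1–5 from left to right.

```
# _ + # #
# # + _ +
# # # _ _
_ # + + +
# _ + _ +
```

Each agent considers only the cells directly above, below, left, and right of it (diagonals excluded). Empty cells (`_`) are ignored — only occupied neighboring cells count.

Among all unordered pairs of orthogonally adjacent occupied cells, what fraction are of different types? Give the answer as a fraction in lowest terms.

6/19

Scan each occupied cell's neighbors to the right and below so each pair is counted once.
Row 1: #(1,1)–#(2,1)= +(1,3)–#(1,4)≠ +(1,3)–+(2,3)= #(1,4)–#(1,5)= #(1,5)–+(2,5)≠  → 2/5 unlike.
Row 2: #(2,1)–#(2,2)= #(2,1)–#(3,1)= #(2,2)–+(2,3)≠ #(2,2)–#(3,2)= +(2,3)–#(3,3)≠  → 2/5 unlike.
Row 3: #(3,1)–#(3,2)= #(3,2)–#(3,3)= #(3,2)–#(4,2)= #(3,3)–+(4,3)≠  → 1/4 unlike.
Row 4: #(4,2)–+(4,3)≠ +(4,3)–+(4,4)= +(4,3)–+(5,3)= +(4,4)–+(4,5)= +(4,5)–+(5,5)=  → 1/5 unlike.
Total adjacent occupied pairs: 19; unlike-type pairs: 6.
6/19 is already in lowest terms.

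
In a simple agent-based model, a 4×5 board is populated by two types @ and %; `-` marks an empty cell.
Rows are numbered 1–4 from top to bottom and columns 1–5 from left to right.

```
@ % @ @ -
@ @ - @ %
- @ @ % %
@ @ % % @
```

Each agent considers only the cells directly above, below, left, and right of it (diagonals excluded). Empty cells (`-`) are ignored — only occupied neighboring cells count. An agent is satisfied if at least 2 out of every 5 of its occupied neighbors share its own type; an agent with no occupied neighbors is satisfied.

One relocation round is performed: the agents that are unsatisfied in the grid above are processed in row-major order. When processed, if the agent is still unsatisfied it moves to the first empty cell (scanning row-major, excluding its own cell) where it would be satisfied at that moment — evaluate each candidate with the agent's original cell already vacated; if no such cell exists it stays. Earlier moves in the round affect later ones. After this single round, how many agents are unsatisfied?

Initially unsatisfied (in order): (1,2), (2,4), (3,3), (4,3), (4,5).
  (1,2) → (1,5).
  (2,4) → (1,2).
  (3,3) → (2,3).
  (4,3): now satisfied by earlier moves; stays.
  (4,5) → (2,4).
Resulting grid:
@ @ @ @ %
@ @ @ @ %
- @ - % %
@ @ % % -
All satisfied now.

0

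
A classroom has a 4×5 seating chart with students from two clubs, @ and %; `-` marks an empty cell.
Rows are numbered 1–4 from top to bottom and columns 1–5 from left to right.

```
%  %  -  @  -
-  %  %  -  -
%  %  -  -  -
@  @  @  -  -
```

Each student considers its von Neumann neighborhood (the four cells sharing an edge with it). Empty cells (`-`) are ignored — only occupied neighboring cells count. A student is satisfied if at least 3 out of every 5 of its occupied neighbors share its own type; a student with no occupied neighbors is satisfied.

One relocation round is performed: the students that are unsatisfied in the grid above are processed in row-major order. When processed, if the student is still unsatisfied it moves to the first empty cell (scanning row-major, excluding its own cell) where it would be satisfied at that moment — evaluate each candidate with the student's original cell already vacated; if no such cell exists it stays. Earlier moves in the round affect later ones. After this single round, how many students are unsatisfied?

Initially unsatisfied (in order): (3,1), (4,1).
  (3,1) → (1,3).
  (4,1): now satisfied by earlier moves; stays.
Resulting grid:
% % % @ -
- % % - -
- % - - -
@ @ @ - -
Unsatisfied now: (1,4), (3,2).

2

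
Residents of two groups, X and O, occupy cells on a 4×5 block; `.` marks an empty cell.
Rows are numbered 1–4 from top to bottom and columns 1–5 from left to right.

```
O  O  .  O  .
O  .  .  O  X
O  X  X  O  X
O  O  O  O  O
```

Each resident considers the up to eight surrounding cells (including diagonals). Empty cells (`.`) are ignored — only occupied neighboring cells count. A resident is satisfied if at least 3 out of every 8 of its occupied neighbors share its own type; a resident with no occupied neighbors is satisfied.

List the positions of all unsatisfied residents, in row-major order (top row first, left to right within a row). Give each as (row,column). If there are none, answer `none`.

(2,5), (3,2), (3,3), (3,5)

(1,1)O 2/2 satisfied
(1,2)O 2/2 satisfied
(1,4)O 1/2 satisfied
(2,1)O 3/4 satisfied
(2,4)O 2/5 satisfied
(2,5)X 1/4 not
(3,1)O 3/4 satisfied
(3,2)X 1/6 not
(3,3)X 1/6 not
(3,4)O 4/7 satisfied
(3,5)X 1/5 not
(4,1)O 2/3 satisfied
(4,2)O 3/5 satisfied
(4,3)O 3/5 satisfied
(4,4)O 3/5 satisfied
(4,5)O 2/3 satisfied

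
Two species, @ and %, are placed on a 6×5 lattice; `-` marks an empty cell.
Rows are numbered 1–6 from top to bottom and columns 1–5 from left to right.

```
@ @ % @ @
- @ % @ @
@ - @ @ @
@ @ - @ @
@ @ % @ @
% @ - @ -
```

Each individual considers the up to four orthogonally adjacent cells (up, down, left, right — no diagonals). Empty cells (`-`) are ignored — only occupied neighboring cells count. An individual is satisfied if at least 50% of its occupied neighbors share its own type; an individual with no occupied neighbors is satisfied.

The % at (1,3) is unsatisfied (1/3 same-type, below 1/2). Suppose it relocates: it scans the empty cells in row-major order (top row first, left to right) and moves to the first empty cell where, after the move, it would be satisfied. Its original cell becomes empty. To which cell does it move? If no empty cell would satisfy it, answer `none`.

Vacating (1,3). Empty cells in order:
  (2,1): 0/3 same-type → still unsatisfied.
  (3,2): 0/4 same-type → still unsatisfied.
  (4,3): 1/4 same-type → still unsatisfied.
  (6,3): 1/3 same-type → still unsatisfied.
  (6,5): 0/2 same-type → still unsatisfied.

none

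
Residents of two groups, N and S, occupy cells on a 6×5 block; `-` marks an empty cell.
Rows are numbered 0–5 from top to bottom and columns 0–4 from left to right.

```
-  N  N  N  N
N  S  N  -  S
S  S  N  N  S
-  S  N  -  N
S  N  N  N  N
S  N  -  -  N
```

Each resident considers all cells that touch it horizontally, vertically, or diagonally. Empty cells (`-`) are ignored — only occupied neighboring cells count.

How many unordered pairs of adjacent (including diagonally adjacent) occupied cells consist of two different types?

23

Scan each occupied cell's neighbors to the right and below (and the two forward diagonals) so each pair is counted once.
From row 0: 4 unlike of 11 pairs (running 4/11).
From row 1: 7 unlike of 12 pairs (running 11/23).
From row 2: 5 unlike of 12 pairs (running 16/35).
From row 3: 3 unlike of 9 pairs (running 19/44).
From row 4: 3 unlike of 11 pairs (running 22/55).
From row 5: 1 unlike of 1 pairs (running 23/56).
Total adjacent occupied pairs: 56; unlike-type pairs: 23.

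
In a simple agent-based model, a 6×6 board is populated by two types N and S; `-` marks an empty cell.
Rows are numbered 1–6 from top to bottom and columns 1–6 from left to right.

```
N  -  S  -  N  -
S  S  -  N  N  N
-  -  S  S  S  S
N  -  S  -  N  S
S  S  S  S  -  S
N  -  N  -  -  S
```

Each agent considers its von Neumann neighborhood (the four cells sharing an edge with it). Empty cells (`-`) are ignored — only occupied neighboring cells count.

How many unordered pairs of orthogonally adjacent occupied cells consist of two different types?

9

Scan each occupied cell's neighbors to the right and below so each pair is counted once.
Row 1: N(1,1)–S(2,1)≠ N(1,5)–N(2,5)=  → 1/2 unlike.
Row 2: S(2,1)–S(2,2)= N(2,4)–N(2,5)= N(2,4)–S(3,4)≠ N(2,5)–N(2,6)= N(2,5)–S(3,5)≠ N(2,6)–S(3,6)≠  → 3/6 unlike.
Row 3: S(3,3)–S(3,4)= S(3,3)–S(4,3)= S(3,4)–S(3,5)= S(3,5)–S(3,6)= S(3,5)–N(4,5)≠ S(3,6)–S(4,6)=  → 1/6 unlike.
Row 4: N(4,1)–S(5,1)≠ S(4,3)–S(5,3)= N(4,5)–S(4,6)≠ S(4,6)–S(5,6)=  → 2/4 unlike.
Row 5: S(5,1)–S(5,2)= S(5,1)–N(6,1)≠ S(5,2)–S(5,3)= S(5,3)–S(5,4)= S(5,3)–N(6,3)≠ S(5,6)–S(6,6)=  → 2/6 unlike.
Total adjacent occupied pairs: 24; unlike-type pairs: 9.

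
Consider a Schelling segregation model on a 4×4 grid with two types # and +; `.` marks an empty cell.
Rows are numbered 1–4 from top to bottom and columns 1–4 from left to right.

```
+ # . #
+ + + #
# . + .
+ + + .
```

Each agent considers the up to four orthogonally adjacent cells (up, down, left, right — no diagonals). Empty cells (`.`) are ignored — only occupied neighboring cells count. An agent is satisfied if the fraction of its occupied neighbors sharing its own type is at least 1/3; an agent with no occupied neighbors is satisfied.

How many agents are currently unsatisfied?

2

(1,1)+ 1/2 ok
(1,2)# 0/2 unhappy
(1,4)# 1/1 ok
(2,1)+ 2/3 ok
(2,2)+ 2/3 ok
(2,3)+ 2/3 ok
(2,4)# 1/2 ok
(3,1)# 0/2 unhappy
(3,3)+ 2/2 ok
(4,1)+ 1/2 ok
(4,2)+ 2/2 ok
(4,3)+ 2/2 ok
Unsatisfied: (1,2), (3,1) — 2 in total.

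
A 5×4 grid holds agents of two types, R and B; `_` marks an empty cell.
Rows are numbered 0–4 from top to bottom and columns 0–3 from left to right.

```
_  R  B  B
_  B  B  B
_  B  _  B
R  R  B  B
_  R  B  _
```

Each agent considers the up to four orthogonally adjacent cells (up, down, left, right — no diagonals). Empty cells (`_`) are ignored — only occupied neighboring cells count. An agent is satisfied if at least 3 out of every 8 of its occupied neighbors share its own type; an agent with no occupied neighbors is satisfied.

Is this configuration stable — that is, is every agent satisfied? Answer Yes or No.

No

(0,1)R 0/2 ✗
(0,2)B 2/3 ✓
(0,3)B 2/2 ✓
(1,1)B 2/3 ✓
(1,2)B 3/3 ✓
(1,3)B 3/3 ✓
(2,1)B 1/2 ✓
(2,3)B 2/2 ✓
(3,0)R 1/1 ✓
(3,1)R 2/4 ✓
(3,2)B 2/3 ✓
(3,3)B 2/2 ✓
(4,1)R 1/2 ✓
(4,2)B 1/2 ✓
For instance (0,1) has only 0/2 same-type neighbors, below 3/8.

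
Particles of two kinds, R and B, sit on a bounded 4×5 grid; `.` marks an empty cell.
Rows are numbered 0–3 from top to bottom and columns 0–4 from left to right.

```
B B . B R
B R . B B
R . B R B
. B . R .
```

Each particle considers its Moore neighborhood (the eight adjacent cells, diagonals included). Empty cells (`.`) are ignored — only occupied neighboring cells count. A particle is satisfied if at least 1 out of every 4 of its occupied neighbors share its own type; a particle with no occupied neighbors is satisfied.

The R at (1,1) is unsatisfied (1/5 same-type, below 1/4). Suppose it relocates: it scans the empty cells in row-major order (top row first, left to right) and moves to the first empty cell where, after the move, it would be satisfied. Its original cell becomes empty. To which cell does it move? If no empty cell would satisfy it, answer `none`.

Vacating (1,1). Empty cells in order:
  (0,2): 0/3 same-type → still unsatisfied.
  (1,2): 1/5 same-type → still unsatisfied.
  (2,1): 1/4 same-type → satisfied — stop here.

(2,1)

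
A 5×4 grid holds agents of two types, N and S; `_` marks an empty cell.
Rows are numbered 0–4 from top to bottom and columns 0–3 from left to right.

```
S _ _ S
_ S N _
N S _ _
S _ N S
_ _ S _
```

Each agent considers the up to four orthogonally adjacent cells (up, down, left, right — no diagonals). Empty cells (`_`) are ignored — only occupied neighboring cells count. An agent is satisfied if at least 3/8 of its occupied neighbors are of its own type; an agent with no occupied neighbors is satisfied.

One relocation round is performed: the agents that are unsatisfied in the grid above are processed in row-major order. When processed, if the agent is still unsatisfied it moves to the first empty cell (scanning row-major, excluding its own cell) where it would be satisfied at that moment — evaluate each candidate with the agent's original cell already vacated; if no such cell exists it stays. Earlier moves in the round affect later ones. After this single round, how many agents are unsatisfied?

Initially unsatisfied (in order): (1,2), (2,0), (3,0), (3,2), (3,3), (4,2).
  (1,2) → (2,2).
  (2,0) → (1,2).
  (3,0): now satisfied by earlier moves; stays.
  (3,2) → (0,2).
  (3,3): now satisfied by earlier moves; stays.
  (4,2): now satisfied by earlier moves; stays.
Resulting grid:
S _ N S
_ S N _
_ S N _
S _ _ S
_ _ S _
Unsatisfied now: (0,3).

1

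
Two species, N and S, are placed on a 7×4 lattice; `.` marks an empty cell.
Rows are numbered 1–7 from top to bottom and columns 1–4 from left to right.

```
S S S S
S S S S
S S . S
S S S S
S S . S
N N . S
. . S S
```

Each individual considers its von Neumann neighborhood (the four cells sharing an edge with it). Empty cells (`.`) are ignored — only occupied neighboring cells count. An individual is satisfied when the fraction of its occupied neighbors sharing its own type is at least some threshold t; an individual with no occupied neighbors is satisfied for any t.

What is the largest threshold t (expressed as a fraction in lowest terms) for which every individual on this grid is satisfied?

(1,1)S 2/2
(1,2)S 3/3
(1,3)S 3/3
(1,4)S 2/2
(2,1)S 3/3
(2,2)S 4/4
(2,3)S 3/3
(2,4)S 3/3
(3,1)S 3/3
(3,2)S 3/3
(3,4)S 2/2
(4,1)S 3/3
(4,2)S 4/4
(4,3)S 2/2
(4,4)S 3/3
(5,1)S 2/3
(5,2)S 2/3
(5,4)S 2/2
(6,1)N 1/2
(6,2)N 1/2
(6,4)S 2/2
(7,3)S 1/1
(7,4)S 2/2
The smallest same-type fraction is 1/2 at (6,1), which reduces to 1/2. Any threshold above that leaves this individual unsatisfied.

1/2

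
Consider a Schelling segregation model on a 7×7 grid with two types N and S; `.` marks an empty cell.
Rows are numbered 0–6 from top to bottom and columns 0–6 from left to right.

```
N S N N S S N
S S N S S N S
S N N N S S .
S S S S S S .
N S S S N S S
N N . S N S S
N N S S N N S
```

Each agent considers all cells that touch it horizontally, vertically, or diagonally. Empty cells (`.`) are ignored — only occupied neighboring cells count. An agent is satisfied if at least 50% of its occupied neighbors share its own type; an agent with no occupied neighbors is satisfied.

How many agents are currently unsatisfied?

16

Row 0: (0,0)N 0/3 not · (0,1)S 2/5 not · (0,2)N 2/5 not · (0,3)N 2/5 not · (0,4)S 3/5 satisfied · (0,5)S 3/5 satisfied · (0,6)N 1/3 not
Row 1: (1,0)S 3/5 satisfied · (1,1)S 3/8 not · (1,2)N 5/8 satisfied · (1,3)S 3/8 not · (1,4)S 5/8 satisfied · (1,5)N 1/7 not · (1,6)S 2/4 satisfied
Row 2: (2,0)S 4/5 satisfied · (2,1)N 2/8 not · (2,2)N 3/8 not · (2,3)N 2/8 not · (2,4)S 6/8 satisfied · (2,5)S 5/6 satisfied
Row 3: (3,0)S 3/5 satisfied · (3,1)S 5/8 satisfied · (3,2)S 5/8 satisfied · (3,3)S 5/8 satisfied · (3,4)S 6/8 satisfied · (3,5)S 5/6 satisfied
Row 4: (4,0)N 2/5 not · (4,1)S 4/7 satisfied · (4,2)S 6/7 satisfied · (4,3)S 5/7 satisfied · (4,4)N 1/8 not · (4,5)S 5/7 satisfied · (4,6)S 4/4 satisfied
Row 5: (5,0)N 4/5 satisfied · (5,1)N 4/7 satisfied · (5,3)S 4/7 satisfied · (5,4)N 3/8 not · (5,5)S 4/8 satisfied · (5,6)S 4/5 satisfied
Row 6: (6,0)N 3/3 satisfied · (6,1)N 3/4 satisfied · (6,2)S 2/4 satisfied · (6,3)S 2/4 satisfied · (6,4)N 2/5 not · (6,5)N 2/5 not · (6,6)S 2/3 satisfied
Unsatisfied: (0,0), (0,1), (0,2), (0,3), (0,6), (1,1), (1,3), (1,5), (2,1), (2,2), (2,3), (4,0), (4,4), (5,4), (6,4), (6,5) — 16 in total.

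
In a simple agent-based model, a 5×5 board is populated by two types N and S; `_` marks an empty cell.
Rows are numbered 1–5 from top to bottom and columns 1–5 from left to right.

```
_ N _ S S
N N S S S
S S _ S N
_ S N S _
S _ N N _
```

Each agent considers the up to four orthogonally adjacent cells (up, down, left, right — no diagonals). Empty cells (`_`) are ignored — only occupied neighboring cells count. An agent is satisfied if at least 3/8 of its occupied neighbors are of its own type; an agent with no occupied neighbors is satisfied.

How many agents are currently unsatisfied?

3

Row 1: (1,2)N 1/1 ok · (1,4)S 2/2 ok · (1,5)S 2/2 ok
Row 2: (2,1)N 1/2 ok · (2,2)N 2/4 ok · (2,3)S 1/2 ok · (2,4)S 4/4 ok · (2,5)S 2/3 ok
Row 3: (3,1)S 1/2 ok · (3,2)S 2/3 ok · (3,4)S 2/3 ok · (3,5)N 0/2 unhappy
Row 4: (4,2)S 1/2 ok · (4,3)N 1/3 unhappy · (4,4)S 1/3 unhappy
Row 5: (5,1)S 0/0 ok · (5,3)N 2/2 ok · (5,4)N 1/2 ok
Unsatisfied: (3,5), (4,3), (4,4) — 3 in total.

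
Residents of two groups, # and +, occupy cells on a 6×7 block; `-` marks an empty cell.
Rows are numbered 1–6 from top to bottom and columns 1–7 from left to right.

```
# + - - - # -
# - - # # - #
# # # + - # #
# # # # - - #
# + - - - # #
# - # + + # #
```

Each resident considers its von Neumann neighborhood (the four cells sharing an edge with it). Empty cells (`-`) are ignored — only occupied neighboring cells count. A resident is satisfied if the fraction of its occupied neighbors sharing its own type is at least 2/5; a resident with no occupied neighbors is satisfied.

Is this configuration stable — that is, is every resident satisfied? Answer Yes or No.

Row 1: (1,1)# 1/2 ✓ · (1,2)+ 0/1 ✗ · (1,6)# 0/0 ✓
Row 2: (2,1)# 2/2 ✓ · (2,4)# 1/2 ✓ · (2,5)# 1/1 ✓ · (2,7)# 1/1 ✓
Row 3: (3,1)# 3/3 ✓ · (3,2)# 3/3 ✓ · (3,3)# 2/3 ✓ · (3,4)+ 0/3 ✗ · (3,6)# 1/1 ✓ · (3,7)# 3/3 ✓
Row 4: (4,1)# 3/3 ✓ · (4,2)# 3/4 ✓ · (4,3)# 3/3 ✓ · (4,4)# 1/2 ✓ · (4,7)# 2/2 ✓
Row 5: (5,1)# 2/3 ✓ · (5,2)+ 0/2 ✗ · (5,6)# 2/2 ✓ · (5,7)# 3/3 ✓
Row 6: (6,1)# 1/1 ✓ · (6,3)# 0/1 ✗ · (6,4)+ 1/2 ✓ · (6,5)+ 1/2 ✓ · (6,6)# 2/3 ✓ · (6,7)# 2/2 ✓
For instance (1,2) has only 0/1 same-type neighbors, below 2/5.

No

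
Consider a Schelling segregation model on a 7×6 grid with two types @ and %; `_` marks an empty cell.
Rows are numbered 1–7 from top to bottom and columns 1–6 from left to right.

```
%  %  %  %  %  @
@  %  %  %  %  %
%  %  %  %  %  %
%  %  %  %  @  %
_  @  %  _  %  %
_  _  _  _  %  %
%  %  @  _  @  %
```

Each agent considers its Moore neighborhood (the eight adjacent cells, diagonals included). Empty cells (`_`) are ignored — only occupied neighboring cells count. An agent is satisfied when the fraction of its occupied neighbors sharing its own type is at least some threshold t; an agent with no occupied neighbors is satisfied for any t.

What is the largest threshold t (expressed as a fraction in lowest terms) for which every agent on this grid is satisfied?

Row 1: (1,1)% 2/3 · (1,2)% 4/5 · (1,3)% 5/5 · (1,4)% 5/5 · (1,5)% 4/5 · (1,6)@ 0/3
Row 2: (2,1)@ 0/5 · (2,2)% 7/8 · (2,3)% 8/8 · (2,4)% 8/8 · (2,5)% 7/8 · (2,6)% 4/5
Row 3: (3,1)% 4/5 · (3,2)% 7/8 · (3,3)% 8/8 · (3,4)% 7/8 · (3,5)% 7/8 · (3,6)% 4/5
Row 4: (4,1)% 3/4 · (4,2)% 6/7 · (4,3)% 6/7 · (4,4)% 6/7 · (4,5)@ 0/7 · (4,6)% 4/5
Row 5: (5,2)@ 0/4 · (5,3)% 3/4 · (5,5)% 5/6 · (5,6)% 4/5
Row 6: (6,5)% 4/5 · (6,6)% 4/5
Row 7: (7,1)% 1/1 · (7,2)% 1/2 · (7,3)@ 0/1 · (7,5)@ 0/3 · (7,6)% 2/3
The smallest same-type fraction is 0/3 at (1,6), which reduces to 0/1. Any threshold above that leaves this agent unsatisfied.

0/1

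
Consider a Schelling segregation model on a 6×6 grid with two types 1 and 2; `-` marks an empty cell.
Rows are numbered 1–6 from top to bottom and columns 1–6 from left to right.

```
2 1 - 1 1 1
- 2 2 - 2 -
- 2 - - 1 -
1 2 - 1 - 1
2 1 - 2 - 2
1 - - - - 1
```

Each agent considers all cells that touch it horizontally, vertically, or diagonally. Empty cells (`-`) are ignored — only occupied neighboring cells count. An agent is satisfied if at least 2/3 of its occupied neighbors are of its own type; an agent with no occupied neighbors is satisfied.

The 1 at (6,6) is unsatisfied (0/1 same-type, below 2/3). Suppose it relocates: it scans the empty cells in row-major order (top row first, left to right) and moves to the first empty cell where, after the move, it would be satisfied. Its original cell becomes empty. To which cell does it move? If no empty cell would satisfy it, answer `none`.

(2,6)

Vacating (6,6). Empty cells in order:
  (1,3): 2/4 same-type → still unsatisfied.
  (2,1): 1/4 same-type → still unsatisfied.
  (2,4): 3/5 same-type → still unsatisfied.
  (2,6): 3/4 same-type → satisfied — stop here.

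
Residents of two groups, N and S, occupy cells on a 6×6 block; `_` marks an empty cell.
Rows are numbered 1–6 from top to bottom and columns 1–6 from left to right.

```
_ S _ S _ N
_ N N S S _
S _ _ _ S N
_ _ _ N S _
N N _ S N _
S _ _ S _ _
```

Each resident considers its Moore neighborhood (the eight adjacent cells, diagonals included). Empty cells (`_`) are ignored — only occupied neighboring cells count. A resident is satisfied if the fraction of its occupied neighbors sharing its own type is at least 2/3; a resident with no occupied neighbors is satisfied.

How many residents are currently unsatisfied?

16

Row 1: (1,2)S 0/2 unhappy · (1,4)S 2/3 ok · (1,6)N 0/1 unhappy
Row 2: (2,2)N 1/3 unhappy · (2,3)N 1/4 unhappy · (2,4)S 3/4 ok · (2,5)S 3/5 unhappy
Row 3: (3,1)S 0/1 unhappy · (3,5)S 3/5 unhappy · (3,6)N 0/3 unhappy
Row 4: (4,4)N 1/4 unhappy · (4,5)S 2/5 unhappy
Row 5: (5,1)N 1/2 unhappy · (5,2)N 1/2 unhappy · (5,4)S 2/4 unhappy · (5,5)N 1/4 unhappy
Row 6: (6,1)S 0/2 unhappy · (6,4)S 1/2 unhappy
Unsatisfied: (1,2), (1,6), (2,2), (2,3), (2,5), (3,1), (3,5), (3,6), (4,4), (4,5), (5,1), (5,2), (5,4), (5,5), (6,1), (6,4) — 16 in total.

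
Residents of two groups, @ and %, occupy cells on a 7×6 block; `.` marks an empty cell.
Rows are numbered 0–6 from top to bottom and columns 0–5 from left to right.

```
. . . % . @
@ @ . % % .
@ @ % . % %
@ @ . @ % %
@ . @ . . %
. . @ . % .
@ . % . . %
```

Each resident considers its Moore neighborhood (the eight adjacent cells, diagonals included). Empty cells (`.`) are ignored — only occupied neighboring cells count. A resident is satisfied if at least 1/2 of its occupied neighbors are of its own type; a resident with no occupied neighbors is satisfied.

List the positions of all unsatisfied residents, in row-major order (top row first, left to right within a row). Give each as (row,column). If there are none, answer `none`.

(0,5), (2,2), (3,3), (6,2)

(0,3)% 2/2 satisfied
(0,5)@ 0/1 not
(1,0)@ 3/3 satisfied
(1,1)@ 3/4 satisfied
(1,3)% 4/4 satisfied
(1,4)% 4/5 satisfied
(2,0)@ 5/5 satisfied
(2,1)@ 5/6 satisfied
(2,2)% 1/5 not
(2,4)% 5/6 satisfied
(2,5)% 4/4 satisfied
(3,0)@ 4/4 satisfied
(3,1)@ 5/6 satisfied
(3,3)@ 1/4 not
(3,4)% 4/5 satisfied
(3,5)% 4/4 satisfied
(4,0)@ 2/2 satisfied
(4,2)@ 3/3 satisfied
(4,5)% 3/3 satisfied
(5,2)@ 1/2 satisfied
(5,4)% 2/2 satisfied
(6,0)@ 0/0 satisfied
(6,2)% 0/1 not
(6,5)% 1/1 satisfied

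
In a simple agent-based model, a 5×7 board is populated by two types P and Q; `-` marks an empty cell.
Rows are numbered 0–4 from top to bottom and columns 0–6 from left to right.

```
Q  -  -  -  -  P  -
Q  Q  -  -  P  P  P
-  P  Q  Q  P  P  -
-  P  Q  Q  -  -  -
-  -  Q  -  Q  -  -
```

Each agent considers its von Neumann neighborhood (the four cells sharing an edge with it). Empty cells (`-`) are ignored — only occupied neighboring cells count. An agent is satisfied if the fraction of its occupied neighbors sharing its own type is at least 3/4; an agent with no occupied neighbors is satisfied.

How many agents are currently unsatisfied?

(0,0)Q 1/1 ✓
(0,5)P 1/1 ✓
(1,0)Q 2/2 ✓
(1,1)Q 1/2 ✗
(1,4)P 2/2 ✓
(1,5)P 4/4 ✓
(1,6)P 1/1 ✓
(2,1)P 1/3 ✗
(2,2)Q 2/3 ✗
(2,3)Q 2/3 ✗
(2,4)P 2/3 ✗
(2,5)P 2/2 ✓
(3,1)P 1/2 ✗
(3,2)Q 3/4 ✓
(3,3)Q 2/2 ✓
(4,2)Q 1/1 ✓
(4,4)Q 0/0 ✓
Unsatisfied: (1,1), (2,1), (2,2), (2,3), (2,4), (3,1) — 6 in total.

6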